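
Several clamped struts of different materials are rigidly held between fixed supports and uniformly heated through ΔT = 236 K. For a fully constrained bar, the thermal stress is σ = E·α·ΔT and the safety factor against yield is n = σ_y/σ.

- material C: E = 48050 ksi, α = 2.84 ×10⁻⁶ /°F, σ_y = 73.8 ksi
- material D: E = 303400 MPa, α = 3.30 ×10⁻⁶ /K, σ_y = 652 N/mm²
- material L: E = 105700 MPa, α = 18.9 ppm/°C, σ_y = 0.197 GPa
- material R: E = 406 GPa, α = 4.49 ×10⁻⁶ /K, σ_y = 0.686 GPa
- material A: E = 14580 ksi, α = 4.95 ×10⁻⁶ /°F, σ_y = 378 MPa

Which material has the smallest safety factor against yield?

material L

With everything in SI (GPa, ×10⁻⁶/K, MPa):
  material C: E = 331.3, α = 5.11, σ_y = 508.8 → σ = 400 MPa, n = 1.27
  material D: E = 303.4, α = 3.30, σ_y = 652.0 → σ = 236 MPa, n = 2.76
  material L: E = 105.7, α = 18.9, σ_y = 197.0 → σ = 471 MPa, n = 0.418
  material R: E = 406.0, α = 4.49, σ_y = 686.0 → σ = 430 MPa, n = 1.59
  material A: E = 100.5, α = 8.91, σ_y = 378.0 → σ = 211 MPa, n = 1.79
Material L has the lowest safety factor, n = 0.418.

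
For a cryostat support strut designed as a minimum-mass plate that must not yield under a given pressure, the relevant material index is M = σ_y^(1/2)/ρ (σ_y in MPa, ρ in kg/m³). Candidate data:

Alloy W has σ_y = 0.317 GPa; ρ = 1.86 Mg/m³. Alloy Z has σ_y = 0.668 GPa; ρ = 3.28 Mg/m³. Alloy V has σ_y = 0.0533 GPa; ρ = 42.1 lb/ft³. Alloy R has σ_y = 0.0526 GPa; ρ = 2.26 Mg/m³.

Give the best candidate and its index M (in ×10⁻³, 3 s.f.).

alloy V, M = 10.8×10⁻³

In SI units:
  alloy W: σ_y = 317.0 MPa, ρ = 1860 kg/m³
  alloy Z: σ_y = 668.0 MPa, ρ = 3280 kg/m³
  alloy V: σ_y = 53.30 MPa, ρ = 674.4 kg/m³
  alloy R: σ_y = 52.60 MPa, ρ = 2260 kg/m³
  alloy V: M = 10.8×10⁻³
  alloy W: M = 9.57×10⁻³
  alloy Z: M = 7.88×10⁻³
  alloy R: M = 3.21×10⁻³
Alloy V has the largest M.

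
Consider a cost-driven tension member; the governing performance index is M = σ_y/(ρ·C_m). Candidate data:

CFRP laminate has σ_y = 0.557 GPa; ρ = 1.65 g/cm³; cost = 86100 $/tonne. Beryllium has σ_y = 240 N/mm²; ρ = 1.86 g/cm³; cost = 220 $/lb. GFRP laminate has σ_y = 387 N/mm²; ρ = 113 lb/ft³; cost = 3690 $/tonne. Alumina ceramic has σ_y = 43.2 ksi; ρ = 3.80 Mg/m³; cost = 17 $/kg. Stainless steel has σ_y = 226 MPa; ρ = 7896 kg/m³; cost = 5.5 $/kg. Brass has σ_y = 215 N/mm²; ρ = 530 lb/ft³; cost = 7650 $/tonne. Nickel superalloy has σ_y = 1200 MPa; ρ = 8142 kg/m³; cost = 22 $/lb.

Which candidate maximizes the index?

Normalizing units and computing the index:
  CFRP laminate: σ_y = 557.0 MPa, ρ = 1650 kg/m³, cost = 86.10 $/kg
  beryllium: σ_y = 240.0 MPa, ρ = 1860 kg/m³, cost = 485.0 $/kg
  GFRP laminate: σ_y = 387.0 MPa, ρ = 1810 kg/m³, cost = 3.690 $/kg
  alumina ceramic: σ_y = 297.9 MPa, ρ = 3800 kg/m³, cost = 17.00 $/kg
  stainless steel: σ_y = 226.0 MPa, ρ = 7896 kg/m³, cost = 5.500 $/kg
  brass: σ_y = 215.0 MPa, ρ = 8490 kg/m³, cost = 7.650 $/kg
  nickel superalloy: σ_y = 1200 MPa, ρ = 8142 kg/m³, cost = 48.50 $/kg
  GFRP laminate: M = 57.9 kN·m per $
  stainless steel: M = 5.20 kN·m per $
  alumina ceramic: M = 4.61 kN·m per $
  CFRP laminate: M = 3.92 kN·m per $
  brass: M = 3.31 kN·m per $
  nickel superalloy: M = 3.04 kN·m per $
  beryllium: M = 0.266 kN·m per $
The maximum is for GFRP laminate.

GFRP laminate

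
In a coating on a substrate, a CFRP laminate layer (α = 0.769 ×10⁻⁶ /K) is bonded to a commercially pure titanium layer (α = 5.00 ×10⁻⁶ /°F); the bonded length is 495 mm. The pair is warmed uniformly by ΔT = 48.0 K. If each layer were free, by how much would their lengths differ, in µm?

196 µm

commercially pure titanium: α = 5.00×10⁻⁶/°F × 9/5 = 9.00×10⁻⁶/K.
Δα = |0.769 − 9.00|×10⁻⁶/K = 8.23×10⁻⁶/K.
ΔL_mismatch = Δα·L·ΔT = 8.23×10⁻⁶ × 495.0 mm × 48.0 K = 196 µm.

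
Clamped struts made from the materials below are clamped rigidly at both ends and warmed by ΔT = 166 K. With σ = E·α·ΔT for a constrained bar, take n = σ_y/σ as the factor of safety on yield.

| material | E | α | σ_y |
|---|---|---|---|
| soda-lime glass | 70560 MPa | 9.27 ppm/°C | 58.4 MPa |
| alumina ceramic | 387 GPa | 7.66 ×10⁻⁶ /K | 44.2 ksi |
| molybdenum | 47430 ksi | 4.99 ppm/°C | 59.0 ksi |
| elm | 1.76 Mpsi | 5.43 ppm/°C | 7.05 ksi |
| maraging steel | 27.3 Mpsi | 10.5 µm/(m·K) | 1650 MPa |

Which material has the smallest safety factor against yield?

In consistent units (E in GPa, α in ×10⁻⁶/K, σ_y in MPa):
  soda-lime glass: E = 70.56, α = 9.27, σ_y = 58.40 → σ = 109 MPa, n = 0.538
  alumina ceramic: E = 387.0, α = 7.66, σ_y = 304.7 → σ = 492 MPa, n = 0.619
  molybdenum: E = 327.0, α = 4.99, σ_y = 406.8 → σ = 271 MPa, n = 1.50
  elm: E = 12.13, α = 5.43, σ_y = 48.61 → σ = 10.9 MPa, n = 4.44
  maraging steel: E = 188.2, α = 10.5, σ_y = 1650 → σ = 328 MPa, n = 5.03
Soda-lime glass has the lowest safety factor, n = 0.538.

soda-lime glass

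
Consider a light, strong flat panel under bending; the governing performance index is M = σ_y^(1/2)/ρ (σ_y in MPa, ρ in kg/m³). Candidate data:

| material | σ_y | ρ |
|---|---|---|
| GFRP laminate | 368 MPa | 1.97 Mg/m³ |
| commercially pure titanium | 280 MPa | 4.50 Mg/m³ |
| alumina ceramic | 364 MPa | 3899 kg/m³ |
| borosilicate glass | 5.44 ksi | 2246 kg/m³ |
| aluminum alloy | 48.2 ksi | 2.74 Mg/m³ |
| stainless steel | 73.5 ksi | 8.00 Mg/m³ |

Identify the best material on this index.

After converting to SI:
  GFRP laminate: σ_y = 368.0 MPa, ρ = 1970 kg/m³
  commercially pure titanium: σ_y = 280.0 MPa, ρ = 4500 kg/m³
  alumina ceramic: σ_y = 364.0 MPa, ρ = 3899 kg/m³
  borosilicate glass: σ_y = 37.51 MPa, ρ = 2246 kg/m³
  aluminum alloy: σ_y = 332.3 MPa, ρ = 2740 kg/m³
  stainless steel: σ_y = 506.8 MPa, ρ = 8000 kg/m³
  GFRP laminate: M = 9.74×10⁻³
  aluminum alloy: M = 6.65×10⁻³
  alumina ceramic: M = 4.89×10⁻³
  commercially pure titanium: M = 3.72×10⁻³
  stainless steel: M = 2.81×10⁻³
  borosilicate glass: M = 2.73×10⁻³
Highest index: GFRP laminate.

GFRP laminate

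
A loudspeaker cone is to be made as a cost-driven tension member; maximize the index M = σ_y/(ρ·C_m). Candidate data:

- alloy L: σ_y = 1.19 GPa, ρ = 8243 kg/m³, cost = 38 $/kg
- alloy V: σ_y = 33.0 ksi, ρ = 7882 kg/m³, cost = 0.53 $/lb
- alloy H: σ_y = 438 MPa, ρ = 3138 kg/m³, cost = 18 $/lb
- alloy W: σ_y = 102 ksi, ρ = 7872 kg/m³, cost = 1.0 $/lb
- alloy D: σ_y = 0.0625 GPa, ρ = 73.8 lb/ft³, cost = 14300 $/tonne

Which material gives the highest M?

alloy W

In SI units:
  alloy L: σ_y = 1190 MPa, ρ = 8243 kg/m³, cost = 38.00 $/kg
  alloy V: σ_y = 227.5 MPa, ρ = 7882 kg/m³, cost = 1.168 $/kg
  alloy H: σ_y = 438.0 MPa, ρ = 3138 kg/m³, cost = 39.68 $/kg
  alloy W: σ_y = 703.3 MPa, ρ = 7872 kg/m³, cost = 2.205 $/kg
  alloy D: σ_y = 62.50 MPa, ρ = 1182 kg/m³, cost = 14.30 $/kg
  alloy W: M = 40.5 kN·m per $
  alloy V: M = 24.7 kN·m per $
  alloy L: M = 3.80 kN·m per $
  alloy D: M = 3.70 kN·m per $
  alloy H: M = 3.52 kN·m per $
Alloy W ranks first.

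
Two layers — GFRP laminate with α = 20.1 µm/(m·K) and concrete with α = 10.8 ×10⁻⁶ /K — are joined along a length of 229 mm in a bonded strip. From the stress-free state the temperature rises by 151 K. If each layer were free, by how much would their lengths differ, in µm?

Δα = |20.1 − 10.8|×10⁻⁶/K = 9.30×10⁻⁶/K.
ΔL_mismatch = Δα·L·ΔT = 9.30×10⁻⁶ × 229.0 mm × 151.0 K = 322 µm.

322 µm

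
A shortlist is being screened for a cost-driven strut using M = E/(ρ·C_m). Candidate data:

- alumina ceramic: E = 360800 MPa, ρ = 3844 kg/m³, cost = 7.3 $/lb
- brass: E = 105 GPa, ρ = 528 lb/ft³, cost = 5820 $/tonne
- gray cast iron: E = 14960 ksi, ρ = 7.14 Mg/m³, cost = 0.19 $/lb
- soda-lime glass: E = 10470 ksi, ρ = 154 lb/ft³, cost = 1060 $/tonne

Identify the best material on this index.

In SI units:
  alumina ceramic: E = 360.8 GPa, ρ = 3844 kg/m³, cost = 16.09 $/kg
  brass: E = 105.0 GPa, ρ = 8458 kg/m³, cost = 5.820 $/kg
  gray cast iron: E = 103.1 GPa, ρ = 7140 kg/m³, cost = 0.4189 $/kg
  soda-lime glass: E = 72.19 GPa, ρ = 2467 kg/m³, cost = 1.060 $/kg
  gray cast iron: M = 34.5 MN·m per $
  soda-lime glass: M = 27.6 MN·m per $
  alumina ceramic: M = 5.83 MN·m per $
  brass: M = 2.13 MN·m per $
Gray cast iron has the largest M.

gray cast iron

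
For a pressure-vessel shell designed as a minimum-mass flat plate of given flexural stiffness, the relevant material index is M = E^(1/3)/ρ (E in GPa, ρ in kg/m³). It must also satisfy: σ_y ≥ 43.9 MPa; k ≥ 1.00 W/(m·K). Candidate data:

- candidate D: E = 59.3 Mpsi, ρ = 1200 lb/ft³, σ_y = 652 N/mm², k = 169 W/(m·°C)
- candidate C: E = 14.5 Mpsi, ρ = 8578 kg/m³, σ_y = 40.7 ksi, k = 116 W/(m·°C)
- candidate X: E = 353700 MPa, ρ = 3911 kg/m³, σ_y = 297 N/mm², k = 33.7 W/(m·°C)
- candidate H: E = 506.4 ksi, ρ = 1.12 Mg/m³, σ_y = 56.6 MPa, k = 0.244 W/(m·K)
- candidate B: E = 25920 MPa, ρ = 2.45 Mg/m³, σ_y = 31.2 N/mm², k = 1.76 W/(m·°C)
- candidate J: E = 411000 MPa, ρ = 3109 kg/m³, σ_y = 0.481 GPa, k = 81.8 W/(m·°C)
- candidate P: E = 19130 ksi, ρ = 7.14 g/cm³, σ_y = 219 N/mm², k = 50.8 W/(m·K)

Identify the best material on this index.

candidate J

Screen on constraints: σ_y ≥ 43.9 MPa; k ≥ 1.00 W/(m·K). Survivors: candidate D, candidate C, candidate X, candidate J, candidate P.
After converting to SI:
  candidate D: E = 408.9 GPa, ρ = 19220 kg/m³
  candidate C: E = 99.97 GPa, ρ = 8578 kg/m³
  candidate X: E = 353.7 GPa, ρ = 3911 kg/m³
  candidate J: E = 411.0 GPa, ρ = 3109 kg/m³
  candidate P: E = 131.9 GPa, ρ = 7140 kg/m³
  candidate J: M = 2.39×10⁻³
  candidate X: M = 1.81×10⁻³
  candidate P: M = 0.713×10⁻³
  candidate C: M = 0.541×10⁻³
  candidate D: M = 0.386×10⁻³
Highest index: candidate J.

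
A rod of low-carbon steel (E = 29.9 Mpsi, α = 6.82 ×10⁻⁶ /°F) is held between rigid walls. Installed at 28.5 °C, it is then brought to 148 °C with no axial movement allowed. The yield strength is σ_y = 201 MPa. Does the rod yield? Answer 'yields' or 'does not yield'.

yields

E = 29.9 Mpsi = 206.2 GPa.
α = 6.82×10⁻⁶/°F × 9/5 = 12.3×10⁻⁶/K.
ΔT = 119.5 K. Constrained thermal stress σ = E·α·ΔT = 206.2×10³ MPa × 12.3×10⁻⁶ × 119.5 = 302 MPa (compressive).
Compare to σ_y = 201 MPa: σ ≥ σ_y, so it yields.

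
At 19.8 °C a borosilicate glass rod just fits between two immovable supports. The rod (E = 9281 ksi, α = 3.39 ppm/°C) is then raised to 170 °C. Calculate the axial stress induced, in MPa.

32.6 MPa

E = 9281 ksi = 63.99 GPa.
ΔT = 150.2 K. Constrained thermal stress σ = E·α·ΔT = 63.99×10³ MPa × 3.39×10⁻⁶ × 150.2 = 32.6 MPa (compressive).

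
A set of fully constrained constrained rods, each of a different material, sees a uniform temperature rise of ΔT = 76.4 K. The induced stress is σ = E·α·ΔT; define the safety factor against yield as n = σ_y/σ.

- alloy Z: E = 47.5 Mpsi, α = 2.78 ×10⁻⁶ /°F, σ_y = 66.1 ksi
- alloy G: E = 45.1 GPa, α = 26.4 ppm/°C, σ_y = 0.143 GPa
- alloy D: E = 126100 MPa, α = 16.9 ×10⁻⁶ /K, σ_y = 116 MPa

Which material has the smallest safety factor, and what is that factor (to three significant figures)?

Converting E to GPa, α to ×10⁻⁶/K, σ_y to MPa, then σ and n for each:
  alloy Z: E = 327.5, α = 5.00, σ_y = 455.7 → σ = 125 MPa, n = 3.64
  alloy G: E = 45.10, α = 26.4, σ_y = 143.0 → σ = 91.0 MPa, n = 1.57
  alloy D: E = 126.1, α = 16.9, σ_y = 116.0 → σ = 163 MPa, n = 0.712
Smallest n: alloy D with n = 0.712.

alloy D, n = 0.712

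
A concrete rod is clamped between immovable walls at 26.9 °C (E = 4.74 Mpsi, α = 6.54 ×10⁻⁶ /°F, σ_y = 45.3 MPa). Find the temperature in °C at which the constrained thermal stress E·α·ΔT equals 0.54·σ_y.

E = 4.74 Mpsi = 32.68 GPa.
α = 6.54×10⁻⁶/°F × 9/5 = 11.8×10⁻⁶/K.
E·α·ΔT = 24.46 MPa ⇒ ΔT = 24.46 / (32.68×10³ × 11.8×10⁻⁶) = 63.58 K.
T = 26.9 + 63.58 = 90.48 °C.

90.5 °C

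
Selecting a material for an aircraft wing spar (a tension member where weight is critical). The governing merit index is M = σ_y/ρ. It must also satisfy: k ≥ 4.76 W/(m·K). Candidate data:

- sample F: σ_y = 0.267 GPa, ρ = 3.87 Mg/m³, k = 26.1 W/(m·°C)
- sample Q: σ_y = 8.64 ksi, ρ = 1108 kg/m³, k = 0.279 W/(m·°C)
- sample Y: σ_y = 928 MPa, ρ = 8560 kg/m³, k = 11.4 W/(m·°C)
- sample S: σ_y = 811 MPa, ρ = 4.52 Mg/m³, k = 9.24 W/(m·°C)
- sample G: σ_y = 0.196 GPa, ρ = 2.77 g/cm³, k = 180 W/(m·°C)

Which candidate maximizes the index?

Screen on constraints: k ≥ 4.76 W/(m·K). Survivors: sample F, sample Y, sample S, sample G.
Convert each candidate to consistent units, then evaluate M:
  sample F: σ_y = 267.0 MPa, ρ = 3870 kg/m³
  sample Y: σ_y = 928.0 MPa, ρ = 8560 kg/m³
  sample S: σ_y = 811.0 MPa, ρ = 4520 kg/m³
  sample G: σ_y = 196.0 MPa, ρ = 2770 kg/m³
  sample S: M = 179 kN·m/kg
  sample Y: M = 108 kN·m/kg
  sample G: M = 70.8 kN·m/kg
  sample F: M = 69.0 kN·m/kg
The maximum is for sample S.

sample S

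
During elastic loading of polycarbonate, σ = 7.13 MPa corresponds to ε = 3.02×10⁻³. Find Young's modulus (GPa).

2.36 GPa

E = σ/ε = 7.13 MPa / 3.02×10⁻³ = 2361 MPa = 2.36 GPa.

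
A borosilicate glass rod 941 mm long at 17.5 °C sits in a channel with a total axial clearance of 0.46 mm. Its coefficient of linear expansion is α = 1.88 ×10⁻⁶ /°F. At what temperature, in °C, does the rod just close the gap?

α = 1.88×10⁻⁶/°F × 9/5 = 3.38×10⁻⁶/K.
α·L₀·ΔT = 0.46 mm ⇒ ΔT = 0.46 / (3.38×10⁻⁶ × 941.0) = 144.5 K.
T = 17.5 + 144.5 = 162.0 °C.

162 °C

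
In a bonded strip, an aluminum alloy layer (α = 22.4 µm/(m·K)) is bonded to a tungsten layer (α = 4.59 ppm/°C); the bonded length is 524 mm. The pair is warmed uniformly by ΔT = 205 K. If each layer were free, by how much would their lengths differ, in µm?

1910 µm

Δα = |22.4 − 4.59|×10⁻⁶/K = 17.8×10⁻⁶/K.
ΔL_mismatch = Δα·L·ΔT = 17.8×10⁻⁶ × 524.0 mm × 205.0 K = 1910 µm.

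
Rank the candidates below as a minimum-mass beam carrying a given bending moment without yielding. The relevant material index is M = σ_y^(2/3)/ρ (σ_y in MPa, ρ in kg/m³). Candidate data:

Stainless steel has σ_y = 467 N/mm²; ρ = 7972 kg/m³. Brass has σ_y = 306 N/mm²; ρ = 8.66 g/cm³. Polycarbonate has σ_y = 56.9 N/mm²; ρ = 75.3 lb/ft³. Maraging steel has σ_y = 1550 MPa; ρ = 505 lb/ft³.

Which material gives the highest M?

Normalizing units and computing the index:
  stainless steel: σ_y = 467.0 MPa, ρ = 7972 kg/m³
  brass: σ_y = 306.0 MPa, ρ = 8660 kg/m³
  polycarbonate: σ_y = 56.90 MPa, ρ = 1206 kg/m³
  maraging steel: σ_y = 1550 MPa, ρ = 8089 kg/m³
  maraging steel: M = 16.6×10⁻³
  polycarbonate: M = 12.3×10⁻³
  stainless steel: M = 7.55×10⁻³
  brass: M = 5.24×10⁻³
The maximum is for maraging steel.

maraging steel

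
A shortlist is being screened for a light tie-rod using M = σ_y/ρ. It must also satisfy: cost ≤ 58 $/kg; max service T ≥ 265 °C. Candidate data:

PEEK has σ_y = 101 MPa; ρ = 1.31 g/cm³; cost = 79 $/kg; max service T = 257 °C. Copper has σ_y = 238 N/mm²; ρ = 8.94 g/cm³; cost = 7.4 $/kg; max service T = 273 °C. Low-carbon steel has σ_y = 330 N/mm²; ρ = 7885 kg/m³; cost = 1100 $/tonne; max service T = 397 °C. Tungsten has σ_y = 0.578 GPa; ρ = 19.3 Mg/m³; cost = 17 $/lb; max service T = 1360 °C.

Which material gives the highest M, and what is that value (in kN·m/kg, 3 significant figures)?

low-carbon steel, M = 41.9 kN·m/kg

Screen on constraints: cost ≤ 58 $/kg; max service T ≥ 265 °C. Survivors: copper, low-carbon steel, tungsten.
Normalizing units and computing the index:
  copper: σ_y = 238.0 MPa, ρ = 8940 kg/m³
  low-carbon steel: σ_y = 330.0 MPa, ρ = 7885 kg/m³
  tungsten: σ_y = 578.0 MPa, ρ = 19300 kg/m³
  low-carbon steel: M = 41.9 kN·m/kg
  tungsten: M = 29.9 kN·m/kg
  copper: M = 26.6 kN·m/kg
Highest index: low-carbon steel.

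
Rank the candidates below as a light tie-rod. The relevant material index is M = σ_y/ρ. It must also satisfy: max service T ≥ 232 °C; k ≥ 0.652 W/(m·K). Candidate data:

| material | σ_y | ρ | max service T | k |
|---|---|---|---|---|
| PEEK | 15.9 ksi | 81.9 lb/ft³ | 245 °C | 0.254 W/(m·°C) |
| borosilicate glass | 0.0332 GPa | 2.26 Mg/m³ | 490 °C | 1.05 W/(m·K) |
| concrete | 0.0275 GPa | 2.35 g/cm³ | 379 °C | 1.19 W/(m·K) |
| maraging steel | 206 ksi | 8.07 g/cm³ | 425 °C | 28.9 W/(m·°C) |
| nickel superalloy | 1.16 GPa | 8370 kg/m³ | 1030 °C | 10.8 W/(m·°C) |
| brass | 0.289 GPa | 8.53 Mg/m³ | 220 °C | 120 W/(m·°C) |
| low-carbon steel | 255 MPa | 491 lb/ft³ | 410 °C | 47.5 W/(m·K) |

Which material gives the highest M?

Screen on constraints: max service T ≥ 232 °C; k ≥ 0.652 W/(m·K). Survivors: borosilicate glass, concrete, maraging steel, nickel superalloy, low-carbon steel.
Normalizing units and computing the index:
  borosilicate glass: σ_y = 33.20 MPa, ρ = 2260 kg/m³
  concrete: σ_y = 27.50 MPa, ρ = 2350 kg/m³
  maraging steel: σ_y = 1420 MPa, ρ = 8070 kg/m³
  nickel superalloy: σ_y = 1160 MPa, ρ = 8370 kg/m³
  low-carbon steel: σ_y = 255.0 MPa, ρ = 7865 kg/m³
  maraging steel: M = 176 kN·m/kg
  nickel superalloy: M = 139 kN·m/kg
  low-carbon steel: M = 32.4 kN·m/kg
  borosilicate glass: M = 14.7 kN·m/kg
  concrete: M = 11.7 kN·m/kg
The maximum is for maraging steel.

maraging steel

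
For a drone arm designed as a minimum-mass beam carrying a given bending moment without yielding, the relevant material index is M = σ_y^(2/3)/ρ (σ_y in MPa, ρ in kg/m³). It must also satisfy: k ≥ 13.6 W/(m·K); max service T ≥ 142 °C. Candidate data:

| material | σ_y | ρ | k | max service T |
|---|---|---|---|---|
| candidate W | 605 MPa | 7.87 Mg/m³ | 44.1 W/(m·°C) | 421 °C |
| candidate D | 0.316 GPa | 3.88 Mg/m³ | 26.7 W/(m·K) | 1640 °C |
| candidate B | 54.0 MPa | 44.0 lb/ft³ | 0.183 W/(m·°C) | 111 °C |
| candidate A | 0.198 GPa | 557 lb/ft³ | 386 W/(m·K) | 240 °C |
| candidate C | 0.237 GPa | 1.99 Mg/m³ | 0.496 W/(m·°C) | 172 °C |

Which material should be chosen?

candidate D

Screen on constraints: k ≥ 13.6 W/(m·K); max service T ≥ 142 °C. Survivors: candidate W, candidate D, candidate A.
In SI units:
  candidate W: σ_y = 605.0 MPa, ρ = 7870 kg/m³
  candidate D: σ_y = 316.0 MPa, ρ = 3880 kg/m³
  candidate A: σ_y = 198.0 MPa, ρ = 8922 kg/m³
  candidate D: M = 12.0×10⁻³
  candidate W: M = 9.09×10⁻³
  candidate A: M = 3.81×10⁻³
Candidate D ranks first.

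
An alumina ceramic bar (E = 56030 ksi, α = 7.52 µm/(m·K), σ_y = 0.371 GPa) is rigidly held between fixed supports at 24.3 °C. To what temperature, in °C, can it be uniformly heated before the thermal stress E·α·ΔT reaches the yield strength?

152 °C

E = 56030 ksi = 386.3 GPa.
σ_y = 0.371 GPa = 371.0 MPa.
E·α·ΔT = 371.0 MPa ⇒ ΔT = 371.0 / (386.3×10³ × 7.52×10⁻⁶) = 127.7 K.
T = 24.3 + 127.7 = 152.0 °C.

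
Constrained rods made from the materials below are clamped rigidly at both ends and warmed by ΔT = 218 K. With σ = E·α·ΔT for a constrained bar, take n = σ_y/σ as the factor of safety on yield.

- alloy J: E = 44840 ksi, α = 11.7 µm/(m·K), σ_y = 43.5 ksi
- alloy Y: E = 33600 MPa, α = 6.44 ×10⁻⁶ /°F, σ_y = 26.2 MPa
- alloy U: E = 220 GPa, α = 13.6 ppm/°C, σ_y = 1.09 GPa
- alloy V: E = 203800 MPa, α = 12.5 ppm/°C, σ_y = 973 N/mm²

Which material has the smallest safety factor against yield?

Per material, after unit conversion:
  alloy J: E = 309.2, α = 11.7, σ_y = 299.9 → σ = 789 MPa, n = 0.380
  alloy Y: E = 33.60, α = 11.6, σ_y = 26.20 → σ = 84.9 MPa, n = 0.309
  alloy U: E = 220.0, α = 13.6, σ_y = 1090 → σ = 652 MPa, n = 1.67
  alloy V: E = 203.8, α = 12.5, σ_y = 973.0 → σ = 555 MPa, n = 1.75
Alloy Y has the lowest safety factor, n = 0.309.

alloy Y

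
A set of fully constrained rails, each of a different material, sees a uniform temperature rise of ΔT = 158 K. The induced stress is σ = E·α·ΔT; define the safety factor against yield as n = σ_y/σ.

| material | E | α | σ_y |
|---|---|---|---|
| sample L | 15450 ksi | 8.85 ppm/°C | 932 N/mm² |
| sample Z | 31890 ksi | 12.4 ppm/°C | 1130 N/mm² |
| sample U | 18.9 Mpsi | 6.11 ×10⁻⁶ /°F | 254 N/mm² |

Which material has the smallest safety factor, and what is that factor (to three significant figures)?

sample U, n = 1.12

Converting E to GPa, α to ×10⁻⁶/K, σ_y to MPa, then σ and n for each:
  sample L: E = 106.5, α = 8.85, σ_y = 932.0 → σ = 149 MPa, n = 6.26
  sample Z: E = 219.9, α = 12.4, σ_y = 1130 → σ = 431 MPa, n = 2.62
  sample U: E = 130.3, α = 11.0, σ_y = 254.0 → σ = 226 MPa, n = 1.12
Smallest n: sample U with n = 1.12.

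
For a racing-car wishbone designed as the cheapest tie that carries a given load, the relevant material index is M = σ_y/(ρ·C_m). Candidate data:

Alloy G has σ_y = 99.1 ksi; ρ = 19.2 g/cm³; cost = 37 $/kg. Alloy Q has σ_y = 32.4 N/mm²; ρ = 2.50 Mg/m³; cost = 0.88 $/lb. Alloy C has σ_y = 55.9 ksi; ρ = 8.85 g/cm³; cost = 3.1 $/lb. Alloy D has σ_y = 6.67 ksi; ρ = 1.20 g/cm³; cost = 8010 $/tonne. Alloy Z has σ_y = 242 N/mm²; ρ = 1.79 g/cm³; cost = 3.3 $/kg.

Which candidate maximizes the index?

alloy Z

After converting to SI:
  alloy G: σ_y = 683.3 MPa, ρ = 19200 kg/m³, cost = 37.00 $/kg
  alloy Q: σ_y = 32.40 MPa, ρ = 2500 kg/m³, cost = 1.940 $/kg
  alloy C: σ_y = 385.4 MPa, ρ = 8850 kg/m³, cost = 6.834 $/kg
  alloy D: σ_y = 45.99 MPa, ρ = 1200 kg/m³, cost = 8.010 $/kg
  alloy Z: σ_y = 242.0 MPa, ρ = 1790 kg/m³, cost = 3.300 $/kg
  alloy Z: M = 41.0 kN·m per $
  alloy Q: M = 6.68 kN·m per $
  alloy C: M = 6.37 kN·m per $
  alloy D: M = 4.78 kN·m per $
  alloy G: M = 0.962 kN·m per $
The maximum is for alloy Z.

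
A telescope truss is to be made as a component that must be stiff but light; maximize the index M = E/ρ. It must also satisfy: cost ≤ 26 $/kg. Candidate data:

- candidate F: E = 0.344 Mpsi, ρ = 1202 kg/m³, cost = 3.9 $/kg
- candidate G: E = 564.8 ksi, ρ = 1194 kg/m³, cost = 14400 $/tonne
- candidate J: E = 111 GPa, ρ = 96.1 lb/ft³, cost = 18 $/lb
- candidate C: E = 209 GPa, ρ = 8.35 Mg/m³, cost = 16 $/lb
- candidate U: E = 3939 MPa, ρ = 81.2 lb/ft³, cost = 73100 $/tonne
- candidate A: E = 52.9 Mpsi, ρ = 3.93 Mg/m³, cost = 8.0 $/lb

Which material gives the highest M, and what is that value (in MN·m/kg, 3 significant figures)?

candidate A, M = 92.8 MN·m/kg

Screen on constraints: cost ≤ 26 $/kg. Survivors: candidate F, candidate G, candidate A.
Normalizing units and computing the index:
  candidate F: E = 2.372 GPa, ρ = 1202 kg/m³
  candidate G: E = 3.894 GPa, ρ = 1194 kg/m³
  candidate A: E = 364.7 GPa, ρ = 3930 kg/m³
  candidate A: M = 92.8 MN·m/kg
  candidate G: M = 3.26 MN·m/kg
  candidate F: M = 1.97 MN·m/kg
The maximum is for candidate A.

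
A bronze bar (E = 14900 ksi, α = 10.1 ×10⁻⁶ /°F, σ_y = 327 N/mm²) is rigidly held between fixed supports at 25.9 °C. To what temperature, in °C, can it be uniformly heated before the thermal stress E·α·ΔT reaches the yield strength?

E = 14900 ksi = 102.7 GPa.
α = 10.1×10⁻⁶/°F × 9/5 = 18.2×10⁻⁶/K.
σ_y = 327 N/mm² = 327.0 MPa.
E·α·ΔT = 327.0 MPa ⇒ ΔT = 327.0 / (102.7×10³ × 18.2×10⁻⁶) = 175.1 K.
T = 25.9 + 175.1 = 201.0 °C.

201 °C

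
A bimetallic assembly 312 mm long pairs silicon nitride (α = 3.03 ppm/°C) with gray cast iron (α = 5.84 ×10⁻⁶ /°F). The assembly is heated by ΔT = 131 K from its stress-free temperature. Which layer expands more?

gray cast iron: α = 5.84×10⁻⁶/°F × 9/5 = 10.5×10⁻⁶/K.
α(silicon nitride) = 3.03×10⁻⁶/K vs α(gray cast iron) = 10.5×10⁻⁶/K.
Higher α expands more for the same ΔT: gray cast iron.

gray cast iron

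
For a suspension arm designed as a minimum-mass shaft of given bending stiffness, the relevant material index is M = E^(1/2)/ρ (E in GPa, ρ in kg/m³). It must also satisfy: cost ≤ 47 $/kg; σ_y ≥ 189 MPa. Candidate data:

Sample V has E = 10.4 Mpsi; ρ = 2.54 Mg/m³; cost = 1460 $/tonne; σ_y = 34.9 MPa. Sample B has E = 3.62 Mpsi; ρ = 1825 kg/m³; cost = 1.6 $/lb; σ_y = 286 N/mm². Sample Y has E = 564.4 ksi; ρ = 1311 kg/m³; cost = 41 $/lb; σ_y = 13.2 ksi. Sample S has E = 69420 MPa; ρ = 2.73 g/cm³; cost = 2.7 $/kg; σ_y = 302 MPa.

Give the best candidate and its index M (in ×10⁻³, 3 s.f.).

Screen on constraints: cost ≤ 47 $/kg; σ_y ≥ 189 MPa. Survivors: sample B, sample S.
In SI units:
  sample B: E = 24.96 GPa, ρ = 1825 kg/m³
  sample S: E = 69.42 GPa, ρ = 2730 kg/m³
  sample S: M = 3.05×10⁻³
  sample B: M = 2.74×10⁻³
Sample S ranks first.

sample S, M = 3.05×10⁻³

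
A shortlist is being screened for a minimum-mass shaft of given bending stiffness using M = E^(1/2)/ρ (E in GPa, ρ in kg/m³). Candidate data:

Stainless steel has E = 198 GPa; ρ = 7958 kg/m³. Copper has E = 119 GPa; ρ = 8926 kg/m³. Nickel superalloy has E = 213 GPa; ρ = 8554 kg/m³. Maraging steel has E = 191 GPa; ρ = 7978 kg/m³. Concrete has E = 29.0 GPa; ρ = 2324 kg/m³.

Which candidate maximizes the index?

concrete

Computing M directly (units already consistent):
  concrete: M = 2.32×10⁻³
  stainless steel: M = 1.77×10⁻³
  maraging steel: M = 1.73×10⁻³
  nickel superalloy: M = 1.71×10⁻³
  copper: M = 1.22×10⁻³
Concrete has the largest M.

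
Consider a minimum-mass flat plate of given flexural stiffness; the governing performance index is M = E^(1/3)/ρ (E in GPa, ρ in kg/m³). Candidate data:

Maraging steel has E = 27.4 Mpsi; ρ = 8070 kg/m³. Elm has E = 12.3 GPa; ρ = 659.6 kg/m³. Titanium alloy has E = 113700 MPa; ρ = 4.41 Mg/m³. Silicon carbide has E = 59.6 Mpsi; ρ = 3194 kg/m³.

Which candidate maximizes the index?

elm

Convert each candidate to consistent units, then evaluate M:
  maraging steel: E = 188.9 GPa, ρ = 8070 kg/m³
  elm: E = 12.30 GPa, ρ = 659.6 kg/m³
  titanium alloy: E = 113.7 GPa, ρ = 4410 kg/m³
  silicon carbide: E = 410.9 GPa, ρ = 3194 kg/m³
  elm: M = 3.50×10⁻³
  silicon carbide: M = 2.33×10⁻³
  titanium alloy: M = 1.10×10⁻³
  maraging steel: M = 0.711×10⁻³
Elm ranks first.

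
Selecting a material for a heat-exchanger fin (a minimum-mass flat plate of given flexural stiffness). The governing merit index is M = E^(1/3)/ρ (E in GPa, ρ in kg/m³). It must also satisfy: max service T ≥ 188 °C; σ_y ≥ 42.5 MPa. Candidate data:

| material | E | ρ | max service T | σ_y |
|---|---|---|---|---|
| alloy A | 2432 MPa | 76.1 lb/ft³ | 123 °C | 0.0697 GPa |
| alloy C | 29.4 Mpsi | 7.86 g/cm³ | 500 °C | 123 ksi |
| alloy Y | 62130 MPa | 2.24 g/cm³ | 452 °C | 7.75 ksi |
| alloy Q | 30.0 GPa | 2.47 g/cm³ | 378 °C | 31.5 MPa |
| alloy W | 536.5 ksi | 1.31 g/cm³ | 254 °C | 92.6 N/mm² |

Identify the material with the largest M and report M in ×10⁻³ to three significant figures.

Screen on constraints: max service T ≥ 188 °C; σ_y ≥ 42.5 MPa. Survivors: alloy C, alloy Y, alloy W.
In SI units:
  alloy C: E = 202.7 GPa, ρ = 7860 kg/m³
  alloy Y: E = 62.13 GPa, ρ = 2240 kg/m³
  alloy W: E = 3.699 GPa, ρ = 1310 kg/m³
  alloy Y: M = 1.77×10⁻³
  alloy W: M = 1.18×10⁻³
  alloy C: M = 0.747×10⁻³
Highest index: alloy Y.

alloy Y, M = 1.77×10⁻³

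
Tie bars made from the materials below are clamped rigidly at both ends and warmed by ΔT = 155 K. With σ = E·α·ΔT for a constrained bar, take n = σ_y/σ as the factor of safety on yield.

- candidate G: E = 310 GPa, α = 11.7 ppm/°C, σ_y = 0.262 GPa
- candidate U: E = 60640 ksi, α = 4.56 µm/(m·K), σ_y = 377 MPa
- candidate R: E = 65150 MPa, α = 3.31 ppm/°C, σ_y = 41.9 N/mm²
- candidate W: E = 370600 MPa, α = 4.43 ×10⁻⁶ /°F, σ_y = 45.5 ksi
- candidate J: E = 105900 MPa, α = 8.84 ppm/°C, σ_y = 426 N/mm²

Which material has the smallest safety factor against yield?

Per material, after unit conversion:
  candidate G: E = 310.0, α = 11.7, σ_y = 262.0 → σ = 562 MPa, n = 0.466
  candidate U: E = 418.1, α = 4.56, σ_y = 377.0 → σ = 296 MPa, n = 1.28
  candidate R: E = 65.15, α = 3.31, σ_y = 41.90 → σ = 33.4 MPa, n = 1.25
  candidate W: E = 370.6, α = 7.97, σ_y = 313.7 → σ = 458 MPa, n = 0.685
  candidate J: E = 105.9, α = 8.84, σ_y = 426.0 → σ = 145 MPa, n = 2.94
Smallest n: candidate G with n = 0.466.

candidate G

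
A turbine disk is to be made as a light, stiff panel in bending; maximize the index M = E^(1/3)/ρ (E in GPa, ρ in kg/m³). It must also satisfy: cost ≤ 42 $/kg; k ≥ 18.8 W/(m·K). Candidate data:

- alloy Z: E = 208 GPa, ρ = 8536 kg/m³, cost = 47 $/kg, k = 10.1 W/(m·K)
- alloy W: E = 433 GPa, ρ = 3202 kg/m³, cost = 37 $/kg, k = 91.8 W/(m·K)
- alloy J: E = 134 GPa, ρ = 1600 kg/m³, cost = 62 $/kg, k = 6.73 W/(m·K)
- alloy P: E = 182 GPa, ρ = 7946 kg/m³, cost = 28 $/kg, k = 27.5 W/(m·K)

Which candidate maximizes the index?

Screen on constraints: cost ≤ 42 $/kg; k ≥ 18.8 W/(m·K). Survivors: alloy W, alloy P.
Computing M directly (units already consistent):
  alloy W: M = 2.36×10⁻³
  alloy P: M = 0.713×10⁻³
Alloy W ranks first.

alloy W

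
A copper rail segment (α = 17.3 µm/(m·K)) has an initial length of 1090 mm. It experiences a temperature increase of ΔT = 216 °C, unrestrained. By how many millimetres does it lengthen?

4.07 mm

ΔL = α·L₀·ΔT = 17.3×10⁻⁶ × 1090 mm × 216.0 K = 4.07 mm.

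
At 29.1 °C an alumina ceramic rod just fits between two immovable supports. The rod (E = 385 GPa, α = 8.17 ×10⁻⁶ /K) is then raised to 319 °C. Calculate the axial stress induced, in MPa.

912 MPa

ΔT = 289.9 K. Constrained thermal stress σ = E·α·ΔT = 385.0×10³ MPa × 8.17×10⁻⁶ × 289.9 = 912 MPa (compressive).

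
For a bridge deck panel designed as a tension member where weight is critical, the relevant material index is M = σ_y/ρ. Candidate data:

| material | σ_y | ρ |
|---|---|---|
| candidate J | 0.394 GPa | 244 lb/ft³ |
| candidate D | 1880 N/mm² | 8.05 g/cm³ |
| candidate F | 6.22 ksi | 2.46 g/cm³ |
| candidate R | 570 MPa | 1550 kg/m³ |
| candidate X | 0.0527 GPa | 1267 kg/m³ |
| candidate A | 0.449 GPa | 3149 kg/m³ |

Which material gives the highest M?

candidate R

In SI units:
  candidate J: σ_y = 394.0 MPa, ρ = 3909 kg/m³
  candidate D: σ_y = 1880 MPa, ρ = 8050 kg/m³
  candidate F: σ_y = 42.89 MPa, ρ = 2460 kg/m³
  candidate R: σ_y = 570.0 MPa, ρ = 1550 kg/m³
  candidate X: σ_y = 52.70 MPa, ρ = 1267 kg/m³
  candidate A: σ_y = 449.0 MPa, ρ = 3149 kg/m³
  candidate R: M = 368 kN·m/kg
  candidate D: M = 234 kN·m/kg
  candidate A: M = 143 kN·m/kg
  candidate J: M = 101 kN·m/kg
  candidate X: M = 41.6 kN·m/kg
  candidate F: M = 17.4 kN·m/kg
Candidate R has the largest M.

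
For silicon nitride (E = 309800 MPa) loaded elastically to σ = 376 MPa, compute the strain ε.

E = 309800 MPa = 309.8 GPa = 309800 MPa.
ε = σ/E = 376 / 309800 = 1.21×10⁻³.

1.21×10⁻³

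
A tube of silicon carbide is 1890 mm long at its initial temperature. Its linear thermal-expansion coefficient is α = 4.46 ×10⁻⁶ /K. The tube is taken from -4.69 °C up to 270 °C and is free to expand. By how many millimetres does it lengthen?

2.32 mm

ΔT = 270 − (-4.69) = 274.7 K.
ΔL = α·L₀·ΔT = 4.46×10⁻⁶ × 1890 mm × 274.7 K = 2.32 mm.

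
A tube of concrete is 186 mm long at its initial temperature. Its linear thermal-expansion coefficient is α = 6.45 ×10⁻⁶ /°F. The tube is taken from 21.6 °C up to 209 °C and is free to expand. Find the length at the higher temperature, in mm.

Convert α: 6.45×10⁻⁶/°F × (9/5) = 11.6×10⁻⁶/K.
ΔT = 209 − 21.6 = 187.4 K.
ΔL = α·L₀·ΔT = 11.6×10⁻⁶ × 186 mm × 187.4 K = 0.405 mm.
L = L₀ + ΔL = 186 + 0.405 = 186.40 mm.

186.40 mm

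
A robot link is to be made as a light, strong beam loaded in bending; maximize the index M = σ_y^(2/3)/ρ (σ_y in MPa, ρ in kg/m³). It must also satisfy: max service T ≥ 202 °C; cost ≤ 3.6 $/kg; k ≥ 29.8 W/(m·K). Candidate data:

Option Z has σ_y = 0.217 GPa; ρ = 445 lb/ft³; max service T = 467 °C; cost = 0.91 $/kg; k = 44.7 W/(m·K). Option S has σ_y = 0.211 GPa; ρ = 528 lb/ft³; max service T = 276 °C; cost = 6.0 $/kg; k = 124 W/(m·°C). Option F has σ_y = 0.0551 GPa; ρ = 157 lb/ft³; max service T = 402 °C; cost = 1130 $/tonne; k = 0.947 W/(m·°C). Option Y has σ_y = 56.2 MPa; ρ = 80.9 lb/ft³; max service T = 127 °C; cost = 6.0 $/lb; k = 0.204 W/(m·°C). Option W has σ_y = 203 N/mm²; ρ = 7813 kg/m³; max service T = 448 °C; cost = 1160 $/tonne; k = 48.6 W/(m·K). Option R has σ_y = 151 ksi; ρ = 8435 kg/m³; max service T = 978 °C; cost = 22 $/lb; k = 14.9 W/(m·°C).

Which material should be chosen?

Screen on constraints: max service T ≥ 202 °C; cost ≤ 3.6 $/kg; k ≥ 29.8 W/(m·K). Survivors: option Z, option W.
In SI units:
  option Z: σ_y = 217.0 MPa, ρ = 7128 kg/m³
  option W: σ_y = 203.0 MPa, ρ = 7813 kg/m³
  option Z: M = 5.07×10⁻³
  option W: M = 4.42×10⁻³
Option Z has the largest M.

option Z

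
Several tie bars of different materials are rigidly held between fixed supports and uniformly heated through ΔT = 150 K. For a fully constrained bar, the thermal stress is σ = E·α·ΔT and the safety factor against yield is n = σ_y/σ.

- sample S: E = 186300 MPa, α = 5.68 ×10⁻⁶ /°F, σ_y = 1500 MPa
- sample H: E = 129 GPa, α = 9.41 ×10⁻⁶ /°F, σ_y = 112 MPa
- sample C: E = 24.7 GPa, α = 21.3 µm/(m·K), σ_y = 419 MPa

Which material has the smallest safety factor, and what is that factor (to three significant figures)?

Converting E to GPa, α to ×10⁻⁶/K, σ_y to MPa, then σ and n for each:
  sample S: E = 186.3, α = 10.2, σ_y = 1500 → σ = 286 MPa, n = 5.25
  sample H: E = 129.0, α = 16.9, σ_y = 112.0 → σ = 328 MPa, n = 0.342
  sample C: E = 24.70, α = 21.3, σ_y = 419.0 → σ = 78.9 MPa, n = 5.31
The minimum is sample H at n = 0.342.

sample H, n = 0.342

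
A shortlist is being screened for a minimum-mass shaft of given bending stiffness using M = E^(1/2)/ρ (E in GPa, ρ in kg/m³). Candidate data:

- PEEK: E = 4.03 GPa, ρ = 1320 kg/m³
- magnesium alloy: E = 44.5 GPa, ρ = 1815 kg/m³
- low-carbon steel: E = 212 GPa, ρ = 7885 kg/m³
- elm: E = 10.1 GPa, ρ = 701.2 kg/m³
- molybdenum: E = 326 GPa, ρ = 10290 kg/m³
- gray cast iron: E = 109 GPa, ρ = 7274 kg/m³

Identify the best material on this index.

elm

Per-candidate index values:
  elm: M = 4.53×10⁻³
  magnesium alloy: M = 3.68×10⁻³
  low-carbon steel: M = 1.85×10⁻³
  molybdenum: M = 1.75×10⁻³
  PEEK: M = 1.52×10⁻³
  gray cast iron: M = 1.44×10⁻³
The maximum is for elm.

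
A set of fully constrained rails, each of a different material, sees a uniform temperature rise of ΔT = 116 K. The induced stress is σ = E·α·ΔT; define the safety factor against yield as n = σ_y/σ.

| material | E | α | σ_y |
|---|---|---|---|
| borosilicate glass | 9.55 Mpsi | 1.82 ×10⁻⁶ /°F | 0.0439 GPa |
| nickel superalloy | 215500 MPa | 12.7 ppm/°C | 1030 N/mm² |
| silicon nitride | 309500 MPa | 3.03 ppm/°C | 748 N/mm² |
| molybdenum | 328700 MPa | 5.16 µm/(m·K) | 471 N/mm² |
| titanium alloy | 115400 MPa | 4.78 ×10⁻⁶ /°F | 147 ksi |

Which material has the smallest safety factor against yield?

Per material, after unit conversion:
  borosilicate glass: E = 65.84, α = 3.28, σ_y = 43.90 → σ = 25.0 MPa, n = 1.75
  nickel superalloy: E = 215.5, α = 12.7, σ_y = 1030 → σ = 317 MPa, n = 3.24
  silicon nitride: E = 309.5, α = 3.03, σ_y = 748.0 → σ = 109 MPa, n = 6.88
  molybdenum: E = 328.7, α = 5.16, σ_y = 471.0 → σ = 197 MPa, n = 2.39
  titanium alloy: E = 115.4, α = 8.60, σ_y = 1014 → σ = 115 MPa, n = 8.80
Smallest n: borosilicate glass with n = 1.75.

borosilicate glass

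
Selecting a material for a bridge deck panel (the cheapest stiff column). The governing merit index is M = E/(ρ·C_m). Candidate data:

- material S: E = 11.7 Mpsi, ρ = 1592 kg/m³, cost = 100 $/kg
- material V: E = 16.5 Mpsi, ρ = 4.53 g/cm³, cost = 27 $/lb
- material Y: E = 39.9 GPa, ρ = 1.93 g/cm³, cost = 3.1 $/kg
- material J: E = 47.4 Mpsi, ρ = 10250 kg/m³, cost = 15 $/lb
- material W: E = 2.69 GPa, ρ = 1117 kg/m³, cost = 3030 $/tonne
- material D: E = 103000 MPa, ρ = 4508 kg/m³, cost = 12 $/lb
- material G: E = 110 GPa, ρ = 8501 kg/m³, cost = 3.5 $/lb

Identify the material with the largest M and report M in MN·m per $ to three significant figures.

In SI units:
  material S: E = 80.67 GPa, ρ = 1592 kg/m³, cost = 100.0 $/kg
  material V: E = 113.8 GPa, ρ = 4530 kg/m³, cost = 59.52 $/kg
  material Y: E = 39.90 GPa, ρ = 1930 kg/m³, cost = 3.100 $/kg
  material J: E = 326.8 GPa, ρ = 10250 kg/m³, cost = 33.07 $/kg
  material W: E = 2.690 GPa, ρ = 1117 kg/m³, cost = 3.030 $/kg
  material D: E = 103.0 GPa, ρ = 4508 kg/m³, cost = 26.46 $/kg
  material G: E = 110.0 GPa, ρ = 8501 kg/m³, cost = 7.716 $/kg
  material Y: M = 6.67 MN·m per $
  material G: M = 1.68 MN·m per $
  material J: M = 0.964 MN·m per $
  material D: M = 0.864 MN·m per $
  material W: M = 0.795 MN·m per $
  material S: M = 0.507 MN·m per $
  material V: M = 0.422 MN·m per $
Material Y has the largest M.

material Y, M = 6.67 MN·m per $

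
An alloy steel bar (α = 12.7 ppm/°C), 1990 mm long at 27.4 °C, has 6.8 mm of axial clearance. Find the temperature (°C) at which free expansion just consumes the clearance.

296 °C

α·L₀·ΔT = 6.8 mm ⇒ ΔT = 6.8 / (12.7×10⁻⁶ × 1990.0) = 269.1 K.
T = 27.4 + 269.1 = 296.5 °C.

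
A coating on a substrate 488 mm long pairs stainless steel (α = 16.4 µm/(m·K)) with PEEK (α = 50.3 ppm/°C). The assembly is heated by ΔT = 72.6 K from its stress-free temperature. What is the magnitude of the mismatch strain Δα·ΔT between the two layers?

2.46×10⁻³

Δα = |16.4 − 50.3|×10⁻⁶/K = 33.9×10⁻⁶/K.
Mismatch strain = Δα·ΔT = 33.9×10⁻⁶ × 72.6 = 2.46×10⁻³.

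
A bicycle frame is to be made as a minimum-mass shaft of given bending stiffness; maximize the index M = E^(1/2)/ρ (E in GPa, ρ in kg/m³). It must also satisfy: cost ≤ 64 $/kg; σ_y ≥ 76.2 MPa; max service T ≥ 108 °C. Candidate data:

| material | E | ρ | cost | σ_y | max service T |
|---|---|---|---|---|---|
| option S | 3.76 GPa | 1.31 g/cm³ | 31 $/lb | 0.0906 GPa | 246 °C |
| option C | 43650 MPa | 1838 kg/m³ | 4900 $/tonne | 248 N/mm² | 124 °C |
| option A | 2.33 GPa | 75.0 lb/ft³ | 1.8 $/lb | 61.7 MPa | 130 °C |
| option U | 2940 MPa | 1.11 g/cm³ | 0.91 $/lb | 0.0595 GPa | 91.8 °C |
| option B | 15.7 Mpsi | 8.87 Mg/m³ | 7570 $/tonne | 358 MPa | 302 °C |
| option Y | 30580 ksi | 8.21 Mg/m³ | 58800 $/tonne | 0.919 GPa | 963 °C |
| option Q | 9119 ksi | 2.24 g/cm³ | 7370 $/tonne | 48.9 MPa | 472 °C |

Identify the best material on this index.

option C

Screen on constraints: cost ≤ 64 $/kg; σ_y ≥ 76.2 MPa; max service T ≥ 108 °C. Survivors: option C, option B, option Y.
After converting to SI:
  option C: E = 43.65 GPa, ρ = 1838 kg/m³
  option B: E = 108.2 GPa, ρ = 8870 kg/m³
  option Y: E = 210.8 GPa, ρ = 8210 kg/m³
  option C: M = 3.59×10⁻³
  option Y: M = 1.77×10⁻³
  option B: M = 1.17×10⁻³
Option C ranks first.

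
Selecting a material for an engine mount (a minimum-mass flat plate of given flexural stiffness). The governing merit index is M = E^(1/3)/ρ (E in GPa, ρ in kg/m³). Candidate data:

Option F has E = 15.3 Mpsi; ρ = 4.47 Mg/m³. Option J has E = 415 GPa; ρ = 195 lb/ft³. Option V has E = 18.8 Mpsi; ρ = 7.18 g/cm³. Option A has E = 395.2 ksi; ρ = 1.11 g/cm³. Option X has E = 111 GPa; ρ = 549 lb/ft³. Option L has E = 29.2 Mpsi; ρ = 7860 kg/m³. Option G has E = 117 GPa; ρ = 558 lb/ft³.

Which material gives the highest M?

option J

Putting every candidate on a common basis:
  option F: E = 105.5 GPa, ρ = 4470 kg/m³
  option J: E = 415.0 GPa, ρ = 3124 kg/m³
  option V: E = 129.6 GPa, ρ = 7180 kg/m³
  option A: E = 2.725 GPa, ρ = 1110 kg/m³
  option X: E = 111.0 GPa, ρ = 8794 kg/m³
  option L: E = 201.3 GPa, ρ = 7860 kg/m³
  option G: E = 117.0 GPa, ρ = 8938 kg/m³
  option J: M = 2.39×10⁻³
  option A: M = 1.26×10⁻³
  option F: M = 1.06×10⁻³
  option L: M = 0.746×10⁻³
  option V: M = 0.705×10⁻³
  option G: M = 0.547×10⁻³
  option X: M = 0.546×10⁻³
Option J ranks first.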